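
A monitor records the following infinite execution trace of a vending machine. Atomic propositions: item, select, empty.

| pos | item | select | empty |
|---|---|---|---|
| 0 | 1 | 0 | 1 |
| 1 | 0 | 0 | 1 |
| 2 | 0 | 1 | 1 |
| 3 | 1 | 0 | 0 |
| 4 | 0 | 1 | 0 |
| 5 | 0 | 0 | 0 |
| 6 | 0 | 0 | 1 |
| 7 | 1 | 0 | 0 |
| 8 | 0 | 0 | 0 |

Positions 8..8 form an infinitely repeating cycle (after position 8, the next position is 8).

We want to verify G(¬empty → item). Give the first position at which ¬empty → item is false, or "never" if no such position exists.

4

Check ¬empty → item at each position in order: 0 ✓, 1 ✓, 2 ✓, 3 ✓.
At position 4 the labels are {select}, so ¬empty → item is false there. This is the first violation.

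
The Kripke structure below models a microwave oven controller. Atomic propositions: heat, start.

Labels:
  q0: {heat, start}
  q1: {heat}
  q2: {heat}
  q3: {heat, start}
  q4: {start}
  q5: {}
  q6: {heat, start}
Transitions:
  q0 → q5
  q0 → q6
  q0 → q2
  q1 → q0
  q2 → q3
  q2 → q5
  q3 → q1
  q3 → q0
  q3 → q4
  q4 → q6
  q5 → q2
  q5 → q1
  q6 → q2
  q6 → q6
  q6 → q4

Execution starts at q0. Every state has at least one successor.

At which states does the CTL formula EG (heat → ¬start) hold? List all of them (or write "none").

{q2, q5}

States satisfying heat → ¬start: {q1, q2, q4, q5}.
States satisfying EG (heat → ¬start): {q2, q5}.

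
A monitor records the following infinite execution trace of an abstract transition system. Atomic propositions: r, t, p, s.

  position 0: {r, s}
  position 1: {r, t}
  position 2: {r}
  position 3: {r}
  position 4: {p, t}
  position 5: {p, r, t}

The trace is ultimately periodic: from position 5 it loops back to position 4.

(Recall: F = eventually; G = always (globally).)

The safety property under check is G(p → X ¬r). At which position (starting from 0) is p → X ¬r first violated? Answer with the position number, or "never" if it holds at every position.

Check p → X ¬r at each position in order: 0 ✓, 1 ✓, 2 ✓, 3 ✓.
At position 4 the labels are {p, t} and the next position 5 has {p, r, t}, so p → X ¬r is false there. This is the first violation.

4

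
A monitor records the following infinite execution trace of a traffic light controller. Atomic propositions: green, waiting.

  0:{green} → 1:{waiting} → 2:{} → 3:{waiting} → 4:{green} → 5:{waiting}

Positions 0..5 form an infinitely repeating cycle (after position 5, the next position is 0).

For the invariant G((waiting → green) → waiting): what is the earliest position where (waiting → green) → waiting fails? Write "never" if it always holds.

0

At position 0 the labels are {green}, so (waiting → green) → waiting is false there. This is the first violation.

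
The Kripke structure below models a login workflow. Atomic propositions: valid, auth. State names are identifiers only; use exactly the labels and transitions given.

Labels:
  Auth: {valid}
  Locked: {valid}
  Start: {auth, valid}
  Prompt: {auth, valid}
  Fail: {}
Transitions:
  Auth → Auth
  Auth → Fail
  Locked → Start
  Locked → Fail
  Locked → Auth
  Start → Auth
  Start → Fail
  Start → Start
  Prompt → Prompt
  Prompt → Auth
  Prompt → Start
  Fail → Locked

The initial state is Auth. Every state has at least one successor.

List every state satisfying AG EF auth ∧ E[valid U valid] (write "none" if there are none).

{Auth, Locked, Start, Prompt}

States satisfying EF auth: {Auth, Locked, Start, Prompt, Fail}.
States satisfying AG EF auth: {Auth, Locked, Start, Prompt, Fail}.
States satisfying valid: {Auth, Locked, Start, Prompt}.
States satisfying E[valid U valid]: {Auth, Locked, Start, Prompt}.
States satisfying AG EF auth ∧ E[valid U valid]: {Auth, Locked, Start, Prompt}.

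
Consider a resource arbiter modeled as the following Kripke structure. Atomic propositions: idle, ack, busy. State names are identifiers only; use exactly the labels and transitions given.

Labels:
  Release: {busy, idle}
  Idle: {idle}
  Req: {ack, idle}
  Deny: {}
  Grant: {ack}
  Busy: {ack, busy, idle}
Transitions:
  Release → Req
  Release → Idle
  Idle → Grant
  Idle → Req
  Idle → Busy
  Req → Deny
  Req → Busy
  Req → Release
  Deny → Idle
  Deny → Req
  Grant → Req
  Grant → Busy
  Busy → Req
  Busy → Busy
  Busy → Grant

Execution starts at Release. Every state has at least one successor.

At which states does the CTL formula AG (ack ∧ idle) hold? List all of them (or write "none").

none

States satisfying ack ∧ idle: {Req, Busy}.
States satisfying AG (ack ∧ idle): ∅.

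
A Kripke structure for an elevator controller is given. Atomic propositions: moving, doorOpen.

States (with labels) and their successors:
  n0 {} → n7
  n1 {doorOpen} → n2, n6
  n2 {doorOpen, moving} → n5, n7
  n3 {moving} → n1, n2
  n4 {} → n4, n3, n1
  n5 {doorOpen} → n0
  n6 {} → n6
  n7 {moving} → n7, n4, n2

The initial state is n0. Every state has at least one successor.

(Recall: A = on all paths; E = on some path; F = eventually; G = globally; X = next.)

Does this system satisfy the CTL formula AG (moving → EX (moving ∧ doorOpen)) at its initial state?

States satisfying moving → EX (moving ∧ doorOpen): {n0, n1, n3, n4, n5, n6, n7}.
States satisfying AG (moving → EX (moving ∧ doorOpen)): {n6}.
n2 is reachable from n0 and violates moving → EX (moving ∧ doorOpen), so AG fails at n0.
n0 ∉ Sat(AG (moving → EX (moving ∧ doorOpen))).

Violated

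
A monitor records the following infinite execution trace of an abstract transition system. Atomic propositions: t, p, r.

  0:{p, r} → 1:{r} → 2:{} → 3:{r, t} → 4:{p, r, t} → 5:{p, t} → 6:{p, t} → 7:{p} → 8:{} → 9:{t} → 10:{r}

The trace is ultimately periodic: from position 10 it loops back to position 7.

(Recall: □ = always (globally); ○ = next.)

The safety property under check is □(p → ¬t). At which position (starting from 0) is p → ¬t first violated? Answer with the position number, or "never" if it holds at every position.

4

Check p → ¬t at each position in order: 0 ✓, 1 ✓, 2 ✓, 3 ✓.
At position 4 the labels are {p, r, t}, so p → ¬t is false there. This is the first violation.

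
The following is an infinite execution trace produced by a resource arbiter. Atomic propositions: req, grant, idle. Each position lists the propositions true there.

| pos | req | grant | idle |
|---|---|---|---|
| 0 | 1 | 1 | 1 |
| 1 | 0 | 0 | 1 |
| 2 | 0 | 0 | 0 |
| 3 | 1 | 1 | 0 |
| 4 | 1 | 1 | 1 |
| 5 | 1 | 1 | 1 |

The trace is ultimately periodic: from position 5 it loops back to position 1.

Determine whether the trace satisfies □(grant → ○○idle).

grant → ○○idle must hold at every position from 0 onward. It fails at position 0, so □(grant → ○○idle) is false.
Positions where grant holds: 0, 3, 4, 5.
Check ○○idle at each: 0→fails, 3→ok, 4→ok, 5→fails.

No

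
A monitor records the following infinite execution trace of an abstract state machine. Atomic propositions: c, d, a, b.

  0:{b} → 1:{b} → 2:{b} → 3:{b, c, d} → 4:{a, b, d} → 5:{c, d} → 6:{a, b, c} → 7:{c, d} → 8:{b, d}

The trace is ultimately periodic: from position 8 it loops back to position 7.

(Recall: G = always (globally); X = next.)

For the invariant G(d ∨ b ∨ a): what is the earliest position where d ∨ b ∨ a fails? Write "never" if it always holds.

d ∨ b ∨ a holds at every position 0..8, and those are all the positions the trace ever visits, so the invariant G(d ∨ b ∨ a) is never violated.

never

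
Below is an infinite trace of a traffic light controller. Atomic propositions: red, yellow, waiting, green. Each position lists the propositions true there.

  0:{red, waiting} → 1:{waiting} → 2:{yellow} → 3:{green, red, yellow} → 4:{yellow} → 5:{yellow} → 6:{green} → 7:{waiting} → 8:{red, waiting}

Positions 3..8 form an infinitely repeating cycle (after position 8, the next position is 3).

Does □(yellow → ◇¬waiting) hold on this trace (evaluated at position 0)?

yellow → ◇¬waiting holds at every position 0..8, and those are all positions ever visited, so □(yellow → ◇¬waiting) holds.
Positions where yellow holds: 2, 3, 4, 5.
Check ◇¬waiting at each: 2→ok, 3→ok, 4→ok, 5→ok.

Yes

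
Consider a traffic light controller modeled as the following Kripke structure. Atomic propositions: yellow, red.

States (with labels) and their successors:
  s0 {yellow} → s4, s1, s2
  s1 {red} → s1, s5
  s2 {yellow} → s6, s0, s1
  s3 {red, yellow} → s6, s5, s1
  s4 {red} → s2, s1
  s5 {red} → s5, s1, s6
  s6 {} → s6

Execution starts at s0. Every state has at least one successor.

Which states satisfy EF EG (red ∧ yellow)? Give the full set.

States satisfying EG (red ∧ yellow): ∅.
States satisfying EF EG (red ∧ yellow): ∅.

none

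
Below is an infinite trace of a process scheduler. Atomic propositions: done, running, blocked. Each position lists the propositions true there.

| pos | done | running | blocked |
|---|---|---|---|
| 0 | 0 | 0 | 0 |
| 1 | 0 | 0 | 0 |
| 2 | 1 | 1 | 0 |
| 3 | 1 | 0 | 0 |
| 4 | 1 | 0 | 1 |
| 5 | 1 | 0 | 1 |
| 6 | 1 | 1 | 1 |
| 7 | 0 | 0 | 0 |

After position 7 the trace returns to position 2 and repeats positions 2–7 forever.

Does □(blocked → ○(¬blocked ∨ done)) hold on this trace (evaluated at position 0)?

Yes

blocked → ○(¬blocked ∨ done) holds at every position 0..7, and those are all positions ever visited, so □(blocked → ○(¬blocked ∨ done)) holds.
Positions where blocked holds: 4, 5, 6.
Check ○(¬blocked ∨ done) at each: 4→ok, 5→ok, 6→ok.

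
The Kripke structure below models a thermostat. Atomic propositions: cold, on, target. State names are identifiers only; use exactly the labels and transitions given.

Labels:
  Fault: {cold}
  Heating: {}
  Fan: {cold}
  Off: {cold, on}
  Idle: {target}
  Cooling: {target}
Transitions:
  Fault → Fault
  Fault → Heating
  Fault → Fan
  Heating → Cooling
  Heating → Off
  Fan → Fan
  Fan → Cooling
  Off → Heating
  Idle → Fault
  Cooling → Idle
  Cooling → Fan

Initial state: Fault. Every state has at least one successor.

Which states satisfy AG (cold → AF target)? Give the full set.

none

States satisfying cold → AF target: {Heating, Idle, Cooling}.
States satisfying AG (cold → AF target): ∅.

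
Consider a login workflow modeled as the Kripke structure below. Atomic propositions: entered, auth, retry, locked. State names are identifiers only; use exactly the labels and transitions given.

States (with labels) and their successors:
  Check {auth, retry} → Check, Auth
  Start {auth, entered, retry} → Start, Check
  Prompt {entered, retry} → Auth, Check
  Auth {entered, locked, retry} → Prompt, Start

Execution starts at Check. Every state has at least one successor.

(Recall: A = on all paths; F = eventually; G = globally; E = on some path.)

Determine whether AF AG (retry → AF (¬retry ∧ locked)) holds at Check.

Violated

States satisfying AG (retry → AF (¬retry ∧ locked)): ∅.
States satisfying AF AG (retry → AF (¬retry ∧ locked)): ∅.
There is a path from Check along which AG (retry → AF (¬retry ∧ locked)) never holds.
Check ∉ Sat(AF AG (retry → AF (¬retry ∧ locked))).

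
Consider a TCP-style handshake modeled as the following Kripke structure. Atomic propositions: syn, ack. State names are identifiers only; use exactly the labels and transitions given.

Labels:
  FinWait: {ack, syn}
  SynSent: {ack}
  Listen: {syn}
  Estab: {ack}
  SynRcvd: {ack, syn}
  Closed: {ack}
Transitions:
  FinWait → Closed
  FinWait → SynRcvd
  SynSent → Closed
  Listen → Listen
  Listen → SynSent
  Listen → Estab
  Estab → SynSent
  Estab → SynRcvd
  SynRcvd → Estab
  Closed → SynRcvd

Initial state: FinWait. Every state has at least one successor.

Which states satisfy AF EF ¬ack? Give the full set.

States satisfying EF ¬ack: {Listen}.
States satisfying AF EF ¬ack: {Listen}.

{Listen}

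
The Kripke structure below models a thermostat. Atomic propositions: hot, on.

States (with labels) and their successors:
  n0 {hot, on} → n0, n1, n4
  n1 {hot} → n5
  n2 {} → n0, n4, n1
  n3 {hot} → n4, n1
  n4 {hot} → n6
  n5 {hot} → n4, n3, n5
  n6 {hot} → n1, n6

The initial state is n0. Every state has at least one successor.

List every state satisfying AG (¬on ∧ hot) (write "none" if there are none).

{n1, n3, n4, n5, n6}

States satisfying ¬on ∧ hot: {n1, n3, n4, n5, n6}.
States satisfying AG (¬on ∧ hot): {n1, n3, n4, n5, n6}.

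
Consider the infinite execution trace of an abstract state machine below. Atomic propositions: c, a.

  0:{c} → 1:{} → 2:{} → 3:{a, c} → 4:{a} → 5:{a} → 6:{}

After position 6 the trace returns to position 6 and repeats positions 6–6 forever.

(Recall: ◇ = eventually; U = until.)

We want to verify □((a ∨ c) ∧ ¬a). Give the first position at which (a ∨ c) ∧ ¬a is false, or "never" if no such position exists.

Check (a ∨ c) ∧ ¬a at each position in order: 0 ✓.
At position 1 the labels are {}, so (a ∨ c) ∧ ¬a is false there. This is the first violation.

1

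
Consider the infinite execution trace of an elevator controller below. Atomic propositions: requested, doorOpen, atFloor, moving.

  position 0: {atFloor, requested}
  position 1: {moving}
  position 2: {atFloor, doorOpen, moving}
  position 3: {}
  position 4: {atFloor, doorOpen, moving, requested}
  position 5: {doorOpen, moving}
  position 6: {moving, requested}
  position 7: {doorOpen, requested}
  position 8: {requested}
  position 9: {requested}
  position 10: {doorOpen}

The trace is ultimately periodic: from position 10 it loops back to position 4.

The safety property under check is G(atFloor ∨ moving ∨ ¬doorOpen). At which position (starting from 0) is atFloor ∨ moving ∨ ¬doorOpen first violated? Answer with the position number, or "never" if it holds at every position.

7

Check atFloor ∨ moving ∨ ¬doorOpen at each position in order: 0 ✓, 1 ✓, 2 ✓, 3 ✓, 4 ✓, 5 ✓, 6 ✓.
At position 7 the labels are {doorOpen, requested}, so atFloor ∨ moving ∨ ¬doorOpen is false there. This is the first violation.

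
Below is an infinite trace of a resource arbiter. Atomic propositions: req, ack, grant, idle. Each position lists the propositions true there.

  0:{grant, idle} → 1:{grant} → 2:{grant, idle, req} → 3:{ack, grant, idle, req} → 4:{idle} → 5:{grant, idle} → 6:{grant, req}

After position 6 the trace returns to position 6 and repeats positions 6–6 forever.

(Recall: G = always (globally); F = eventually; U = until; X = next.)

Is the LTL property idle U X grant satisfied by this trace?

Holds

Walking from position 0: X grant first holds at position 0, and idle holds at every earlier position along the way, so idle U X grant holds.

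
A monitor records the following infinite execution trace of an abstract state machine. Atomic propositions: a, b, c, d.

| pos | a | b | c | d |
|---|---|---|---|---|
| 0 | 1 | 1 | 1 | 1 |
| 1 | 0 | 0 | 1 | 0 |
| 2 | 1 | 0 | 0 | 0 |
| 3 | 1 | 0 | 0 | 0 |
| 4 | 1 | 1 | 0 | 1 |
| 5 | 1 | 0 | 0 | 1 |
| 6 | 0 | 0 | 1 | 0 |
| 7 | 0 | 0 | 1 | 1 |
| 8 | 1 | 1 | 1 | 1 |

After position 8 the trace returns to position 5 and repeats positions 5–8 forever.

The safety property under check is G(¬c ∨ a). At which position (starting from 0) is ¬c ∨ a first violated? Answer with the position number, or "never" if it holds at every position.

Check ¬c ∨ a at each position in order: 0 ✓.
At position 1 the labels are {c}, so ¬c ∨ a is false there. This is the first violation.

1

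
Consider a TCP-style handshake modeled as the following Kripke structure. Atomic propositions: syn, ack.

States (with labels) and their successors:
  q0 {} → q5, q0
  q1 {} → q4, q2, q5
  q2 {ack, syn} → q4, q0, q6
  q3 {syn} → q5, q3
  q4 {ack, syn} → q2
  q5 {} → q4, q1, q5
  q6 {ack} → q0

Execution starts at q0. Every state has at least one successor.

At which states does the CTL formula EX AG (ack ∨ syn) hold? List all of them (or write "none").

States satisfying AG (ack ∨ syn): ∅.
States satisfying EX AG (ack ∨ syn): ∅.

none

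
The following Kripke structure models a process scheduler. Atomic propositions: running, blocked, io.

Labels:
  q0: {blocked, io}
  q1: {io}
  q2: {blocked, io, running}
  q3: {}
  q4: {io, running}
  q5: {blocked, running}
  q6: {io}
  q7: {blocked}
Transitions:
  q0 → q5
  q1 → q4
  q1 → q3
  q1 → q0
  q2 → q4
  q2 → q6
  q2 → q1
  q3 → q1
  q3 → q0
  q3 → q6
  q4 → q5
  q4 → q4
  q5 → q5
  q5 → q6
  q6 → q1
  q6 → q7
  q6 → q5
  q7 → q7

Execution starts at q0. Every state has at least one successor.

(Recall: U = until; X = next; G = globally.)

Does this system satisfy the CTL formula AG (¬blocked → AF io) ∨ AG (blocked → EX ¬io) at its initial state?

States satisfying ¬blocked → AF io: {q0, q1, q2, q3, q4, q5, q6, q7}.
States satisfying AG (¬blocked → AF io): {q0, q1, q2, q3, q4, q5, q6, q7}.
States satisfying blocked → EX ¬io: {q0, q1, q3, q4, q5, q6, q7}.
States satisfying AG (blocked → EX ¬io): {q0, q1, q3, q4, q5, q6, q7}.
States satisfying AG (¬blocked → AF io) ∨ AG (blocked → EX ¬io): {q0, q1, q2, q3, q4, q5, q6, q7}.
q0 ∈ Sat(AG (¬blocked → AF io) ∨ AG (blocked → EX ¬io)).

Holds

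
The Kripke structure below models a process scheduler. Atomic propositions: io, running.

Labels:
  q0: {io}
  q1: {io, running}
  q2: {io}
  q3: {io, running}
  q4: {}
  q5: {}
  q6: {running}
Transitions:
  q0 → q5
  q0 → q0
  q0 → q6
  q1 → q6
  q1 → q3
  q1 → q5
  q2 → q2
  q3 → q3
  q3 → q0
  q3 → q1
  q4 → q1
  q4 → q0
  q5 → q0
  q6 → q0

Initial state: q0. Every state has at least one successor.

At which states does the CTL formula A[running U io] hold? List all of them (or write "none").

States satisfying running: {q1, q3, q6}.
States satisfying io: {q0, q1, q2, q3}.
States satisfying A[running U io]: {q0, q1, q2, q3, q6}.

{q0, q1, q2, q3, q6}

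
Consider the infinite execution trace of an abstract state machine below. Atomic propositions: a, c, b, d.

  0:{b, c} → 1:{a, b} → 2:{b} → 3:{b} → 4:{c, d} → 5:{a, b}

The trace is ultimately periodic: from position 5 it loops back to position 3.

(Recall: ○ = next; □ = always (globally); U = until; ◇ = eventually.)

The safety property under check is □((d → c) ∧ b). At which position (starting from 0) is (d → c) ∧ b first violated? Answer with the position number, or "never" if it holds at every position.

Check (d → c) ∧ b at each position in order: 0 ✓, 1 ✓, 2 ✓, 3 ✓.
At position 4 the labels are {c, d}, so (d → c) ∧ b is false there. This is the first violation.

4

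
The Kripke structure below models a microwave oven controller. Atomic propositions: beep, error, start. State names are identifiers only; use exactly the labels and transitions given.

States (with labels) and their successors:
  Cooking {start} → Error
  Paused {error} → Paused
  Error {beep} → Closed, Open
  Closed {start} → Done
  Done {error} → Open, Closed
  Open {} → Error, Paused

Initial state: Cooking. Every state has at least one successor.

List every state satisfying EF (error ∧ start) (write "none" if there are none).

States satisfying error ∧ start: ∅.
States satisfying EF (error ∧ start): ∅.

none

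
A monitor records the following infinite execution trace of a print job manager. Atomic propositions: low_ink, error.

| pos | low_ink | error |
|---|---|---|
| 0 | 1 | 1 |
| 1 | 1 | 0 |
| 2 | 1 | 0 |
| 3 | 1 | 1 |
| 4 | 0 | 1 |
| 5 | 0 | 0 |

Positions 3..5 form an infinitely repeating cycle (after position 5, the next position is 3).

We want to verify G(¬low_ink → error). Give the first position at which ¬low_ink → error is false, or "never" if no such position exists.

Check ¬low_ink → error at each position in order: 0 ✓, 1 ✓, 2 ✓, 3 ✓, 4 ✓.
At position 5 the labels are {}, so ¬low_ink → error is false there. This is the first violation.

5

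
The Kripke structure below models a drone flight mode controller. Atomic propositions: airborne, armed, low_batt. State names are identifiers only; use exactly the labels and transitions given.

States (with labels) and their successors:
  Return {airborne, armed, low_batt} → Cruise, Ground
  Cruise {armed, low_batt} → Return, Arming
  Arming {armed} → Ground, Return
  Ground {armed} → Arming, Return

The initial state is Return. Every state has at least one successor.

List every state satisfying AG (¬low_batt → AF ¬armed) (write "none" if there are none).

States satisfying ¬low_batt → AF ¬armed: {Return, Cruise}.
States satisfying AG (¬low_batt → AF ¬armed): ∅.

none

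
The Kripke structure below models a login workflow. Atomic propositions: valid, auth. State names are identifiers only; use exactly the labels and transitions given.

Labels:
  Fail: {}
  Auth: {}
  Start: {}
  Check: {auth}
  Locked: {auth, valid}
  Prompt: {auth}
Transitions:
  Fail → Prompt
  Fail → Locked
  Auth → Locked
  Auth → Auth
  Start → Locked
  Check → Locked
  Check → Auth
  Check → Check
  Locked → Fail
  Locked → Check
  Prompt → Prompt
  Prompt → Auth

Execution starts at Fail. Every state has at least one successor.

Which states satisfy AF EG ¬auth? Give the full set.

{Auth}

States satisfying EG ¬auth: {Auth}.
States satisfying AF EG ¬auth: {Auth}.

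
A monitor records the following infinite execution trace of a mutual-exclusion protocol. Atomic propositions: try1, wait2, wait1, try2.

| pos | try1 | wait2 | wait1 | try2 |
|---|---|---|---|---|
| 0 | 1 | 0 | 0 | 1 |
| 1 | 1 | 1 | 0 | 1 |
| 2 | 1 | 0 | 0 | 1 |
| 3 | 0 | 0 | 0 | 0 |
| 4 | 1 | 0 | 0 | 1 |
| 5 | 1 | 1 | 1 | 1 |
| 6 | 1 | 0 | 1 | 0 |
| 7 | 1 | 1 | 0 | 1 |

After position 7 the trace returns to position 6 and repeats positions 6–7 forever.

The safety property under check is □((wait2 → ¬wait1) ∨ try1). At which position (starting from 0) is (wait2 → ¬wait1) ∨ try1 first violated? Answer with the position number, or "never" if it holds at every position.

(wait2 → ¬wait1) ∨ try1 holds at every position 0..7, and those are all the positions the trace ever visits, so the invariant □((wait2 → ¬wait1) ∨ try1) is never violated.

never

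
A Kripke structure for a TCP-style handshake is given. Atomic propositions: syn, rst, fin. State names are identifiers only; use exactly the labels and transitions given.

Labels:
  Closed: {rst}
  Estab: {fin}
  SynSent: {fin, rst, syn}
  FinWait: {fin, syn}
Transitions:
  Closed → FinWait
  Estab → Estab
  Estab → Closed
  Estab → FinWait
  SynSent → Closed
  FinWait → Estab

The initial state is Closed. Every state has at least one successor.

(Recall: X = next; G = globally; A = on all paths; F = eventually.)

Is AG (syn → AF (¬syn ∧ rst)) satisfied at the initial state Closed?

States satisfying syn → AF (¬syn ∧ rst): {Closed, Estab, SynSent}.
States satisfying AG (syn → AF (¬syn ∧ rst)): ∅.
FinWait is reachable from Closed and violates syn → AF (¬syn ∧ rst), so AG fails at Closed.
Closed ∉ Sat(AG (syn → AF (¬syn ∧ rst))).

Does not hold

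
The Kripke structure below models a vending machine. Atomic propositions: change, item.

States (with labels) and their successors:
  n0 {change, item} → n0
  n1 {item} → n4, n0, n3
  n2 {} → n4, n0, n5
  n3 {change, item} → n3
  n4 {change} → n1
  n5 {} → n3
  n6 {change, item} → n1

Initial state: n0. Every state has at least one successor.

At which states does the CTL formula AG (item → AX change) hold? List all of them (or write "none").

States satisfying item → AX change: {n0, n1, n2, n3, n4, n5}.
States satisfying AG (item → AX change): {n0, n1, n2, n3, n4, n5}.

{n0, n1, n2, n3, n4, n5}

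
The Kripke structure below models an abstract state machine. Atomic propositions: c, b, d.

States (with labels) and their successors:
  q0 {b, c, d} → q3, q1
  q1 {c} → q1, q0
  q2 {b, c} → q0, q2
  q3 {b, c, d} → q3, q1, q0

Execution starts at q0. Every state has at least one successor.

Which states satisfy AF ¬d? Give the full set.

{q1, q2}

States satisfying ¬d: {q1, q2}.
States satisfying AF ¬d: {q1, q2}.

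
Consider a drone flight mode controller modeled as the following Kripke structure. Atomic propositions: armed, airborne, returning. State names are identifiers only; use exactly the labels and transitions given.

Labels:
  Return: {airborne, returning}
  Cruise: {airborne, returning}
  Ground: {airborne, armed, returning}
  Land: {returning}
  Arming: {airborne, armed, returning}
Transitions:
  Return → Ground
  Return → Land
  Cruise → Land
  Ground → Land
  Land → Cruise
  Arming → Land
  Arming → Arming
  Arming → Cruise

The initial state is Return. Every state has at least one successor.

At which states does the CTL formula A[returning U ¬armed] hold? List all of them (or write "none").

{Return, Cruise, Ground, Land}

States satisfying returning: {Return, Cruise, Ground, Land, Arming}.
States satisfying ¬armed: {Return, Cruise, Land}.
States satisfying A[returning U ¬armed]: {Return, Cruise, Ground, Land}.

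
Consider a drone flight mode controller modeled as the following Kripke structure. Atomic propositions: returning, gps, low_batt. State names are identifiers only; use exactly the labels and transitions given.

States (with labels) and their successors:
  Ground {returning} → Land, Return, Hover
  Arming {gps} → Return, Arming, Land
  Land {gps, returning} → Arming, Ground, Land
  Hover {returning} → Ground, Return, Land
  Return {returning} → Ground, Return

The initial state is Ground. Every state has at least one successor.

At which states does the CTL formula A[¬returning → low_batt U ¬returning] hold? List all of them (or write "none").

{Arming}

States satisfying ¬returning → low_batt: {Ground, Land, Hover, Return}.
States satisfying ¬returning: {Arming}.
States satisfying A[¬returning → low_batt U ¬returning]: {Arming}.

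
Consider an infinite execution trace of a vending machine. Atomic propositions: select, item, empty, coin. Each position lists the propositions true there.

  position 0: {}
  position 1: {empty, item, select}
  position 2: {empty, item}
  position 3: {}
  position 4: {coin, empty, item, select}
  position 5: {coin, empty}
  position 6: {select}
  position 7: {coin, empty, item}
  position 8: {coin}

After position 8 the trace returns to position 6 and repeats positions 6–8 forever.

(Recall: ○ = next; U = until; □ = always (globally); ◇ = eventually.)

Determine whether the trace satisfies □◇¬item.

◇¬item holds at every position 0..8, and those are all positions ever visited, so □◇¬item holds.

Yes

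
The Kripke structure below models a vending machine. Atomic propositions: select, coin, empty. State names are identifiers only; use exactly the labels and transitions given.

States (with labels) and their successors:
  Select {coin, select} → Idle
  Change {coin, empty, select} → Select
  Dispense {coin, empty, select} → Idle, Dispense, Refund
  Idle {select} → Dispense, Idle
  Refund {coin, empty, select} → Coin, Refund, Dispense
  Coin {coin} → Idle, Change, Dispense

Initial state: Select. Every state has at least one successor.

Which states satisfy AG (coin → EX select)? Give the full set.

{Select, Change, Dispense, Idle, Refund, Coin}

States satisfying coin → EX select: {Select, Change, Dispense, Idle, Refund, Coin}.
States satisfying AG (coin → EX select): {Select, Change, Dispense, Idle, Refund, Coin}.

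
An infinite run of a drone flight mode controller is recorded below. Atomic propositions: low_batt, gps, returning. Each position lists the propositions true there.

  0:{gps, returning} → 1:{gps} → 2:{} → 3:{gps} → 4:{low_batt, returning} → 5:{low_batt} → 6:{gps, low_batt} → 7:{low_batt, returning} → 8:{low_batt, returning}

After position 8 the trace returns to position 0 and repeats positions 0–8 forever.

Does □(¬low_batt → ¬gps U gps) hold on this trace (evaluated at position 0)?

¬low_batt → ¬gps U gps holds at every position 0..8, and those are all positions ever visited, so □(¬low_batt → ¬gps U gps) holds.
Positions where ¬low_batt holds: 0, 1, 2, 3.
Check ¬gps U gps at each: 0→ok, 1→ok, 2→ok, 3→ok.

Holds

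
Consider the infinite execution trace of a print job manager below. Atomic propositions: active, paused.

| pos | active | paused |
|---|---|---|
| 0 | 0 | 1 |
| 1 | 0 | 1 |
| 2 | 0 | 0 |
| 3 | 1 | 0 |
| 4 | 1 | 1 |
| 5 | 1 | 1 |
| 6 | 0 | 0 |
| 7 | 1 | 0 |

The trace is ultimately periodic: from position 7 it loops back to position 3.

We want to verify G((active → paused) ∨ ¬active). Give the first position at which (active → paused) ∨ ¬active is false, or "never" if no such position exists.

Check (active → paused) ∨ ¬active at each position in order: 0 ✓, 1 ✓, 2 ✓.
At position 3 the labels are {active}, so (active → paused) ∨ ¬active is false there. This is the first violation.

3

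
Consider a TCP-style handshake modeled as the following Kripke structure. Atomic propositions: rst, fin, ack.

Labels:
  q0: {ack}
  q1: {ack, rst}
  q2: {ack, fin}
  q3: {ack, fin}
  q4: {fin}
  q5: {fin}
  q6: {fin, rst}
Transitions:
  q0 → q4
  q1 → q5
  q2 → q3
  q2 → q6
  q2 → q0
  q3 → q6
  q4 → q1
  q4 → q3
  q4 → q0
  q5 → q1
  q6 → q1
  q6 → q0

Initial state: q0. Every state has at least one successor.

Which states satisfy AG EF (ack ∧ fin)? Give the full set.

none

States satisfying EF (ack ∧ fin): {q0, q2, q3, q4, q6}.
States satisfying AG EF (ack ∧ fin): ∅.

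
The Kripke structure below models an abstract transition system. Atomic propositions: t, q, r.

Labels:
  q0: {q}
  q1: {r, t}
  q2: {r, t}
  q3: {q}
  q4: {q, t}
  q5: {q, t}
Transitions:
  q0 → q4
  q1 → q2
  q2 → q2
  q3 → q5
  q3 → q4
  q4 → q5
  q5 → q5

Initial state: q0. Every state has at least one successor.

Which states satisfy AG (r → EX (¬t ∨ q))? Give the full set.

{q0, q3, q4, q5}

States satisfying r → EX (¬t ∨ q): {q0, q3, q4, q5}.
States satisfying AG (r → EX (¬t ∨ q)): {q0, q3, q4, q5}.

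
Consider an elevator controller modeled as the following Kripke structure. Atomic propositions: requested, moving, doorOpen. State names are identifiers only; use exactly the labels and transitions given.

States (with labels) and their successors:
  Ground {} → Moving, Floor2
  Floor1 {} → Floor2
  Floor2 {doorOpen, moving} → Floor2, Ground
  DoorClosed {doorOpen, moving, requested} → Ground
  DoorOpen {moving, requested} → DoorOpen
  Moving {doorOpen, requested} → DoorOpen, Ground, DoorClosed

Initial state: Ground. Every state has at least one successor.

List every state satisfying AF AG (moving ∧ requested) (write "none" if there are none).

{DoorOpen}

States satisfying AG (moving ∧ requested): {DoorOpen}.
States satisfying AF AG (moving ∧ requested): {DoorOpen}.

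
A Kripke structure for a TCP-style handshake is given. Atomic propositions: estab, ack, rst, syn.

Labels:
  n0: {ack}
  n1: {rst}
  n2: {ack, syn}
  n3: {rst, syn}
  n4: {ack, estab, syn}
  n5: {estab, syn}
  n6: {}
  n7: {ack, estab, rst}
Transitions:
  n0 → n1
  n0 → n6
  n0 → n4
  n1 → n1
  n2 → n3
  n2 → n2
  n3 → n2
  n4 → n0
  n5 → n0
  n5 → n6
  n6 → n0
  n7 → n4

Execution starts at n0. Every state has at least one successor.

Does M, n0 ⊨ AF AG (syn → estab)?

States satisfying AG (syn → estab): {n0, n1, n4, n5, n6, n7}.
States satisfying AF AG (syn → estab): {n0, n1, n4, n5, n6, n7}.
n0 ∈ Sat(AF AG (syn → estab)).

Satisfied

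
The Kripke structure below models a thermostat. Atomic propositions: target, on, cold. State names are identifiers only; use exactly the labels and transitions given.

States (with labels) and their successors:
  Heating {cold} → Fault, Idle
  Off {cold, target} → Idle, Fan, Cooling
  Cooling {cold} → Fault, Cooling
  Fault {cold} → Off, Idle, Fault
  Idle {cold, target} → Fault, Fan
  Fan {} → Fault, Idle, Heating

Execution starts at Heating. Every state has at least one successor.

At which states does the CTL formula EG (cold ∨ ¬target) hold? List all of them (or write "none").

{Heating, Off, Cooling, Fault, Idle, Fan}

States satisfying cold ∨ ¬target: {Heating, Off, Cooling, Fault, Idle, Fan}.
States satisfying EG (cold ∨ ¬target): {Heating, Off, Cooling, Fault, Idle, Fan}.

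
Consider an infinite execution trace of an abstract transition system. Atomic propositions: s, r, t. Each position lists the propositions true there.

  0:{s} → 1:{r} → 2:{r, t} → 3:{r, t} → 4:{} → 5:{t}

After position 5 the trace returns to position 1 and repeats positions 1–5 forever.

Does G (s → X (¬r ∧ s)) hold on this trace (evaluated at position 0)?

Does not hold

s → X (¬r ∧ s) must hold at every position from 0 onward. It fails at position 0, so G (s → X (¬r ∧ s)) is false.
Positions where s holds: 0.
Check X (¬r ∧ s) at each: 0→fails.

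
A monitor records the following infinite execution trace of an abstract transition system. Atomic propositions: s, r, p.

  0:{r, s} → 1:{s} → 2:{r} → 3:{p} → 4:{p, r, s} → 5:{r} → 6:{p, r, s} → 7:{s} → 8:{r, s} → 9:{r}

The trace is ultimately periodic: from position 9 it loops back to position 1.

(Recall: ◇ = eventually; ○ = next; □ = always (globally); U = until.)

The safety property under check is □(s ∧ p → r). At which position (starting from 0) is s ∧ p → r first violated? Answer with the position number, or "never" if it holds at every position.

s ∧ p → r holds at every position 0..9, and those are all the positions the trace ever visits, so the invariant □(s ∧ p → r) is never violated.

never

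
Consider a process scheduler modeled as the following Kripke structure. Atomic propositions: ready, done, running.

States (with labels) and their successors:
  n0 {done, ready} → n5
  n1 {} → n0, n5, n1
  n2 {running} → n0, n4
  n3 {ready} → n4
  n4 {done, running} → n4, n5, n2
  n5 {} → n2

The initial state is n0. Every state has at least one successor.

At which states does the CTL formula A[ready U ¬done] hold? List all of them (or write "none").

States satisfying ready: {n0, n3}.
States satisfying ¬done: {n1, n2, n3, n5}.
States satisfying A[ready U ¬done]: {n0, n1, n2, n3, n5}.

{n0, n1, n2, n3, n5}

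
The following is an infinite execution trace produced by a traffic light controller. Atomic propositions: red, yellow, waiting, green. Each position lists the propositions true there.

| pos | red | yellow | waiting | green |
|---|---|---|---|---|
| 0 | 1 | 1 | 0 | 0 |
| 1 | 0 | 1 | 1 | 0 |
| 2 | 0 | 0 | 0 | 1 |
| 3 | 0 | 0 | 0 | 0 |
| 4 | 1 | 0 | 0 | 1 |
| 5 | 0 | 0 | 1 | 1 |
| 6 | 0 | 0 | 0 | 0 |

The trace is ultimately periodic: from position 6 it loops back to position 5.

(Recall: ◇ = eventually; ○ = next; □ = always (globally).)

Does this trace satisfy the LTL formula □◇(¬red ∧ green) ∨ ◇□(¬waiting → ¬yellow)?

Holds

◇(¬red ∧ green) holds at every position 0..6, and those are all positions ever visited, so □◇(¬red ∧ green) holds.
□(¬waiting → ¬yellow) holds at position 1, which is reachable from 0, so ◇□(¬waiting → ¬yellow) holds.
At position 0: □◇(¬red ∧ green) is true; ◇□(¬waiting → ¬yellow) is true; so □◇(¬red ∧ green) ∨ ◇□(¬waiting → ¬yellow) is true.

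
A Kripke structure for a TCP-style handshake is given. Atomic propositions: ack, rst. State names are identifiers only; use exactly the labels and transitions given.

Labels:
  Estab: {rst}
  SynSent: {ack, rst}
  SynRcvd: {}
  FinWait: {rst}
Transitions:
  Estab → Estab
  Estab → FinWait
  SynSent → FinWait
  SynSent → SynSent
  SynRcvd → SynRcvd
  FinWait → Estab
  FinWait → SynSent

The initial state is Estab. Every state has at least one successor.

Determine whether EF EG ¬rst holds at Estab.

States satisfying EG ¬rst: {SynRcvd}.
States satisfying EF EG ¬rst: {SynRcvd}.
No suitable path/successor from Estab witnesses the formula.
Estab ∉ Sat(EF EG ¬rst).

Does not hold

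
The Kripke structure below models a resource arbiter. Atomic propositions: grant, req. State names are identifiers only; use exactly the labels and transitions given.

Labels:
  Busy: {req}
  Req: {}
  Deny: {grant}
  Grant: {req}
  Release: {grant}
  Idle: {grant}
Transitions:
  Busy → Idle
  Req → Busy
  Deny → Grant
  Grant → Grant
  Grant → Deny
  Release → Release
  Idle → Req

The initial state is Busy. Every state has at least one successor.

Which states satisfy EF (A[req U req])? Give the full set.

States satisfying A[req U req]: {Busy, Grant}.
States satisfying EF (A[req U req]): {Busy, Req, Deny, Grant, Idle}.

{Busy, Req, Deny, Grant, Idle}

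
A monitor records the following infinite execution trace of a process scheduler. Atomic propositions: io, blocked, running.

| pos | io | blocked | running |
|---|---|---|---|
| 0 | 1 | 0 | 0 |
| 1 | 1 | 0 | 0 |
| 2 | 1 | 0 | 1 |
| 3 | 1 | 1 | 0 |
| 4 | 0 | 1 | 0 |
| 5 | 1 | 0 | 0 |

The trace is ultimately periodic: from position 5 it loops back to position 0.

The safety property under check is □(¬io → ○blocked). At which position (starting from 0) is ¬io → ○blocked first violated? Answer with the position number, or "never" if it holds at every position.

Check ¬io → ○blocked at each position in order: 0 ✓, 1 ✓, 2 ✓, 3 ✓.
At position 4 the labels are {blocked} and the next position 5 has {io}, so ¬io → ○blocked is false there. This is the first violation.

4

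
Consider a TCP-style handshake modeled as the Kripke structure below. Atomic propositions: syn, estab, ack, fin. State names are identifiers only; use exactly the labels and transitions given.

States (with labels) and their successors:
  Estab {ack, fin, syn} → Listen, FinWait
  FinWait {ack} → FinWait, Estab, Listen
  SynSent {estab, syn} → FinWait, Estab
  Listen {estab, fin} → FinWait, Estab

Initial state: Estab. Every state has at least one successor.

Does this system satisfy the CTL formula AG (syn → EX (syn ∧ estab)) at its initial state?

No

States satisfying syn → EX (syn ∧ estab): {FinWait, Listen}.
States satisfying AG (syn → EX (syn ∧ estab)): ∅.
Estab is reachable from Estab and violates syn → EX (syn ∧ estab), so AG fails at Estab.
Estab ∉ Sat(AG (syn → EX (syn ∧ estab))).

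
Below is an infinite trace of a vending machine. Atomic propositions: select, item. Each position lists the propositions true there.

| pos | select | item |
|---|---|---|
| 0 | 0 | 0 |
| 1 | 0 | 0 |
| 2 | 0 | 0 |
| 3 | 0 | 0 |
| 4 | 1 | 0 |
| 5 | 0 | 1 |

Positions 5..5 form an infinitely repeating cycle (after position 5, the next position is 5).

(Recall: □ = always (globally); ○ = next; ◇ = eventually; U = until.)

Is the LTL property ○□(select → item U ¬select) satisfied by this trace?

Violated

The position after 0 is 1; □(select → item U ¬select) is false there.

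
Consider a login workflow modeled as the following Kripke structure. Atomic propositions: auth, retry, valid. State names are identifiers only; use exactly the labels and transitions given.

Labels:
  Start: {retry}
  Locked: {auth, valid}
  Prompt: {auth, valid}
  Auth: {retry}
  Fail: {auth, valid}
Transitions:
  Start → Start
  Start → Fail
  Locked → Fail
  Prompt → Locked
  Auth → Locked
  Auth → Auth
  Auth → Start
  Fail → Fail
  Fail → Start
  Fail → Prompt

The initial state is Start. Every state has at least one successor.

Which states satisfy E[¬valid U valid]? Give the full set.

States satisfying ¬valid: {Start, Auth}.
States satisfying valid: {Locked, Prompt, Fail}.
States satisfying E[¬valid U valid]: {Start, Locked, Prompt, Auth, Fail}.

{Start, Locked, Prompt, Auth, Fail}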